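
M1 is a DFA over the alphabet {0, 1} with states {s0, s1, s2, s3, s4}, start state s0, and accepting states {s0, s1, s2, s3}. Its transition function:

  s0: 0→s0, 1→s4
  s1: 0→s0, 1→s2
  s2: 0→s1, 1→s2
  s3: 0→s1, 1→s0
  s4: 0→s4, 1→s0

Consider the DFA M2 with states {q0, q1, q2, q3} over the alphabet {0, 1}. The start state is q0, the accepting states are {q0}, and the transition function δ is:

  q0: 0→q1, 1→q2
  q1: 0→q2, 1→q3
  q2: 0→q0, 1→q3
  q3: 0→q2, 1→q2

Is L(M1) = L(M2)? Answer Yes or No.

No

The string 0 is accepted by M1 but rejected by M2.
So L(M1) ≠ L(M2).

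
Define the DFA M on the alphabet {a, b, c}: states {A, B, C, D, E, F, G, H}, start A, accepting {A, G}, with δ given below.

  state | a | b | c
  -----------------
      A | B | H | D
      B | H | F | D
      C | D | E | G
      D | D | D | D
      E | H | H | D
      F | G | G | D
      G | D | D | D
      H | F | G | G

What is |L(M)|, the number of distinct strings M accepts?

The useful subgraph on states {A, B, F, G, H} is acyclic, so L(M) is finite; the longest accepting path visits 5 useful states, giving maximum string length 4.
Counting accepting paths from A by length: 1 of length 0, 2 of length 2, 6 of length 3, 2 of length 4. Total 11.

11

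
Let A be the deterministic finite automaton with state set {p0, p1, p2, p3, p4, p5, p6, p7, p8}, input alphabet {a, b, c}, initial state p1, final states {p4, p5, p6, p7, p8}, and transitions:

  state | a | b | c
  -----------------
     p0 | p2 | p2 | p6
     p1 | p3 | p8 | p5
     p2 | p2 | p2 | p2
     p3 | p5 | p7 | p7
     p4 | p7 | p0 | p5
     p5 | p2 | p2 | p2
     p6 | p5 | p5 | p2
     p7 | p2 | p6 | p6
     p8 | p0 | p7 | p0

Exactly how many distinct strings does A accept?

The useful subgraph on states {p0, p1, p3, p5, p6, p7, p8} is acyclic, so L(A) is finite; the longest accepting path visits 5 useful states, giving maximum string length 4.
Counting accepting paths from p1 by length: 2 of length 1, 4 of length 2, 8 of length 3, 16 of length 4. Total 30.

30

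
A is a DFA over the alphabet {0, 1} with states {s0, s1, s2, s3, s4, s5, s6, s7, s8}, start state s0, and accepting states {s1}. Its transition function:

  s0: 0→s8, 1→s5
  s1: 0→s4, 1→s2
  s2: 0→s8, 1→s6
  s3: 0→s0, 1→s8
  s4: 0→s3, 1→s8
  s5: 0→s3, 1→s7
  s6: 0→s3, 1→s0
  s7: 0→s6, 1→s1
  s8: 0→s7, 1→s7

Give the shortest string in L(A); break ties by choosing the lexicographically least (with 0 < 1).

001

A breadth-first search from s0 reaches an accepting state first via the path s0 → s8 → s7 → s1 on input 001.
No string of length < 3 is accepted (BFS exhausts all shorter strings without reaching an accepting state), and 001 is the lexicographically least accepting string of length 3.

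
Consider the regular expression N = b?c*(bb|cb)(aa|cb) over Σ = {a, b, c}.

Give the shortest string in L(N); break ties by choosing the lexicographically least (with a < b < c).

bbaa

By inspection of the expression, no string of length less than 4 matches, and bbaa is the lexicographically first match of length 4.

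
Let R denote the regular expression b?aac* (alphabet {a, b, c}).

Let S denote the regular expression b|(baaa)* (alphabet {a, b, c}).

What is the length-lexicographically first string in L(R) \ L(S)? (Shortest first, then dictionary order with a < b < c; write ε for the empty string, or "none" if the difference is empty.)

The string aa is accepted by R but not by S.
No shorter string lies in the difference, and aa is the lexicographically first length-2 string in L(R) \ L(S).

aa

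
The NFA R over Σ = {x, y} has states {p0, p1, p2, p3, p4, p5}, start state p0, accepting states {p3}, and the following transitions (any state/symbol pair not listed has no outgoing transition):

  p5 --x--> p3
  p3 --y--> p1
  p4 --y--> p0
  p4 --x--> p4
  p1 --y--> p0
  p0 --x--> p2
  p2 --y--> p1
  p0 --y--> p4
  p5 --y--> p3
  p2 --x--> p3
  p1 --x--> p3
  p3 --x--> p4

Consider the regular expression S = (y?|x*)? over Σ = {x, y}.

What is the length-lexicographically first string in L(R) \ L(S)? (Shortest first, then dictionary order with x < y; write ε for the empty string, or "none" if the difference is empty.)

The string xyx is accepted by R but not by S.
No shorter string lies in the difference, and xyx is the lexicographically first length-3 string in L(R) \ L(S).

xyx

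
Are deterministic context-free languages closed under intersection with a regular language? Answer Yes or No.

Run the DPDA and a DFA for the regular language in lock-step (product of the two finite controls, one shared stack, the DFA component advancing only on genuine input moves); the result is still deterministic and accepts when both components accept.
So the deterministic context-free languages are closed under intersection with a regular language.

Yes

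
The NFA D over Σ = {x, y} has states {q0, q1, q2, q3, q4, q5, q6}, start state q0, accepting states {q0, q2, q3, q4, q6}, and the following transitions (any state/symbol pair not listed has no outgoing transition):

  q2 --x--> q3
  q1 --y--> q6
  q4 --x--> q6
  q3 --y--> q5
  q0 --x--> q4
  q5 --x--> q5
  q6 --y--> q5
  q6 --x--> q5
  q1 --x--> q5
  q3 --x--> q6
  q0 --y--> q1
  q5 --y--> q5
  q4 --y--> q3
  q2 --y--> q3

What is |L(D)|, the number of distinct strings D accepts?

The useful subgraph on states {q0, q1, q3, q4, q6} is acyclic, so L(D) is finite; the longest accepting path visits 4 useful states, giving maximum string length 3.
Counting accepting paths from q0 by length: 1 of length 0, 1 of length 1, 3 of length 2, 1 of length 3. Total 6.

6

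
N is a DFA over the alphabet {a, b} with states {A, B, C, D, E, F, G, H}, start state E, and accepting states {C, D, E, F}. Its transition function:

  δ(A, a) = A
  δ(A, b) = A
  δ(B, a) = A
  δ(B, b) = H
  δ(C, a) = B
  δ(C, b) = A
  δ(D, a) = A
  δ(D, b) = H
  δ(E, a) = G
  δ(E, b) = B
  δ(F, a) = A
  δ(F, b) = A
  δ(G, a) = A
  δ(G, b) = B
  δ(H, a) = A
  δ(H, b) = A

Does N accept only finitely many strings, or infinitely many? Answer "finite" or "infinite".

finite

The useful states (reachable from E and able to reach an accepting state) are {E}.
Restricted to these states the transition graph has no cycle, so every accepting path has bounded length and L is finite.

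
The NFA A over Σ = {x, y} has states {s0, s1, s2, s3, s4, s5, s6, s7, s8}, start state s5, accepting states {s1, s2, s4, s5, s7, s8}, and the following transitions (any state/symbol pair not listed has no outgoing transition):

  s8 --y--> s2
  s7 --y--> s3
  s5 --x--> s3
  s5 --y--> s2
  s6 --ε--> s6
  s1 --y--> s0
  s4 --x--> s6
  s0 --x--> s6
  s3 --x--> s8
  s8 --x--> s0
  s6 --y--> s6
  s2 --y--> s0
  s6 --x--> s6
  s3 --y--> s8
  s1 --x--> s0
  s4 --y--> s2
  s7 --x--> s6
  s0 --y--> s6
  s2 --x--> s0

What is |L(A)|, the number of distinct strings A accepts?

The useful subgraph on states {s2, s3, s5, s8} is acyclic, so L(A) is finite; the longest accepting path visits 4 useful states, giving maximum string length 3.
Counting accepting paths from s5 by length: 1 of length 0, 1 of length 1, 2 of length 2, 2 of length 3. Total 6.

6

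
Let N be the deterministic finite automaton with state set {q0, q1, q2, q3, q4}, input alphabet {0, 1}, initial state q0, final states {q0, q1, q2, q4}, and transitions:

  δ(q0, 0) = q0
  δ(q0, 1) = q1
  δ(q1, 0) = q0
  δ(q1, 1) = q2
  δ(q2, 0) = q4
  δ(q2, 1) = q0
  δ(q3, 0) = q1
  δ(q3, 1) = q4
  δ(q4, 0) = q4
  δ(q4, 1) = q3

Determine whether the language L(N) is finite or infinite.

State q0 is reachable from the start and can reach an accepting state, and it lies on the cycle q0 → q0.
Traversing that cycle any number of times yields accepted strings of unbounded length, so the language is infinite.

infinite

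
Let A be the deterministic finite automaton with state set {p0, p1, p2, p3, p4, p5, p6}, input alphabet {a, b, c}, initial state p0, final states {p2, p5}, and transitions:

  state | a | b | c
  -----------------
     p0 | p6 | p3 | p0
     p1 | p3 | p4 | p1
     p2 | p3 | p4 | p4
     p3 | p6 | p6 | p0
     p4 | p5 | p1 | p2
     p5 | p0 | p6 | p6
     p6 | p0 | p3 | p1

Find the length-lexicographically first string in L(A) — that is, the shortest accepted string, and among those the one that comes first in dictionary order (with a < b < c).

A breadth-first search from p0 reaches an accepting state first via the path p0 → p6 → p1 → p4 → p5 on input acba.
No string of length < 4 is accepted (BFS exhausts all shorter strings without reaching an accepting state), and acba is the lexicographically least accepting string of length 4.

acba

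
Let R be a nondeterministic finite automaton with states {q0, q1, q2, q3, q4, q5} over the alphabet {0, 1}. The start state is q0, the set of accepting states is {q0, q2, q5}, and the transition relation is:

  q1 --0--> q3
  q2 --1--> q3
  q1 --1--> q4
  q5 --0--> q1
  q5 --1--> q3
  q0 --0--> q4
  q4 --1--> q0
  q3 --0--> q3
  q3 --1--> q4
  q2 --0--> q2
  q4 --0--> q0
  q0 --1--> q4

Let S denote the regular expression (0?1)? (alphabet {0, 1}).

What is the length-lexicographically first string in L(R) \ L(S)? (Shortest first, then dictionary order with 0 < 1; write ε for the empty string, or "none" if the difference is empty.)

00

The string 00 is accepted by R but not by S.
No shorter string lies in the difference, and 00 is the lexicographically first length-2 string in L(R) \ L(S).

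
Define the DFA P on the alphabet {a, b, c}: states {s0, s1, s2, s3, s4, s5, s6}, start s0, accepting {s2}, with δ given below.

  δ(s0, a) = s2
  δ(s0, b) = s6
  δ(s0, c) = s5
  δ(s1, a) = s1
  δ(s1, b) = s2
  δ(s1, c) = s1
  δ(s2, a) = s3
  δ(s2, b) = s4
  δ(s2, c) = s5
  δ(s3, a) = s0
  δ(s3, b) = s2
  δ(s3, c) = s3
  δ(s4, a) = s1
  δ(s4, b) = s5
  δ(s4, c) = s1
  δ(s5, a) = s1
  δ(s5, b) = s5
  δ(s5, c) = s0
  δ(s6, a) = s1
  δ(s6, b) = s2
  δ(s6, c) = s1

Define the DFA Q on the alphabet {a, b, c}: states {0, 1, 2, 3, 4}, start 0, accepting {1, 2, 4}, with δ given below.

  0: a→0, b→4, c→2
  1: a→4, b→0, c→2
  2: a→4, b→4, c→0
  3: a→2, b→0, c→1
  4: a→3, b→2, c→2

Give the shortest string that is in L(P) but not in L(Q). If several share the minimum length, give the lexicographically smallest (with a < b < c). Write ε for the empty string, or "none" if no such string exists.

a

The string a is accepted by P but not by Q.
No shorter string lies in the difference, and a is the lexicographically first length-1 string in L(P) \ L(Q).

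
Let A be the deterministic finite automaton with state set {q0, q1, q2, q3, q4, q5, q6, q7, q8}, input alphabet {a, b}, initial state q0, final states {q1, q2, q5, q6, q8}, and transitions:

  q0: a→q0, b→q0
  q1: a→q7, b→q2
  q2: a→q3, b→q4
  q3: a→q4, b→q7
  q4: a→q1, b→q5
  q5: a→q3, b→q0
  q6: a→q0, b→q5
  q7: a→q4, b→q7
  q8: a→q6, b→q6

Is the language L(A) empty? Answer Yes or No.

Yes

The states reachable from the start state are {q0}.
None of the accepting states {q1, q2, q5, q6, q8} is reachable, so no string is accepted and L(A) = ∅.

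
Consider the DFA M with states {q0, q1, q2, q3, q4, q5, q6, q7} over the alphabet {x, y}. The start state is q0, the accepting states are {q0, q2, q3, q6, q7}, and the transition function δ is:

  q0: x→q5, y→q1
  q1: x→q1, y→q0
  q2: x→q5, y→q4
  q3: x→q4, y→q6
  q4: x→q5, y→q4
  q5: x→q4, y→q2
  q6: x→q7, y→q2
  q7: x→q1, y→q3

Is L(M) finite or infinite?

State q0 is reachable from the start and can reach an accepting state, and it lies on the cycle q0 → q1 → q0.
Traversing that cycle any number of times yields accepted strings of unbounded length, so the language is infinite.

infinite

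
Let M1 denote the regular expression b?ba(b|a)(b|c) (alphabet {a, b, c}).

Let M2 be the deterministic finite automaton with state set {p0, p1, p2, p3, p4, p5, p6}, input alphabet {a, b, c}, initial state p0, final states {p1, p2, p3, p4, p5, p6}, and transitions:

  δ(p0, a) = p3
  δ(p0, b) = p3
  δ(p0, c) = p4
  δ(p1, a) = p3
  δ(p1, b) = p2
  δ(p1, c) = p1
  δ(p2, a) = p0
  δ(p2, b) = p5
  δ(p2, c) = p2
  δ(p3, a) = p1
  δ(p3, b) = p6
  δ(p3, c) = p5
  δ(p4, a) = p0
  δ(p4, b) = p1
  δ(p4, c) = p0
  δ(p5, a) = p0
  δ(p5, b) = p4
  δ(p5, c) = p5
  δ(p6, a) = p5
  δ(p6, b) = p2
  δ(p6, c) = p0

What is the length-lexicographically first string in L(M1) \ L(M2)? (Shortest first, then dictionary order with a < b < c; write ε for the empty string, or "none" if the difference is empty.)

bbabc

The string bbabc is accepted by M1 but not by M2.
No shorter string lies in the difference, and bbabc is the lexicographically first length-5 string in L(M1) \ L(M2).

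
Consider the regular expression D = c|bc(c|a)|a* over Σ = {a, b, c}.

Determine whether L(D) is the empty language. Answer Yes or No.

No

The empty string ε matches the expression, so it belongs to L(D).
Since L(D) contains at least one string, it is not empty.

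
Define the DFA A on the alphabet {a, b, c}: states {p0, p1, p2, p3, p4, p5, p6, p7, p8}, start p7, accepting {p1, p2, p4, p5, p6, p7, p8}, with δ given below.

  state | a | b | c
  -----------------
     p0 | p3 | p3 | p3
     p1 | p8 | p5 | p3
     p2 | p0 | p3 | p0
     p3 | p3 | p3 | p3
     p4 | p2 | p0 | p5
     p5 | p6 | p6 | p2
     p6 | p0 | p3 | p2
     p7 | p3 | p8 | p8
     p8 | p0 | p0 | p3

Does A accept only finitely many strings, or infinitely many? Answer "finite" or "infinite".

The useful states (reachable from p7 and able to reach an accepting state) are {p7, p8}.
Restricted to these states the transition graph has no cycle, so every accepting path has bounded length and L is finite.

finite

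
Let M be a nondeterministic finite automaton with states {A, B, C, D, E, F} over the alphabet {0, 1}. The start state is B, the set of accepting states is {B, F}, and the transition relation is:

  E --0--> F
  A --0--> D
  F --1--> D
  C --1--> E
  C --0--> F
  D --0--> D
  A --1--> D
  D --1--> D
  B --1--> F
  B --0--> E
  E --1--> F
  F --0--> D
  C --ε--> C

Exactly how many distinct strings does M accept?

The useful subgraph on states {B, E, F} is acyclic, so L(M) is finite; the longest accepting path visits 3 useful states, giving maximum string length 2.
Counting accepting paths from B by length: 1 of length 0, 1 of length 1, 2 of length 2. Total 4.

4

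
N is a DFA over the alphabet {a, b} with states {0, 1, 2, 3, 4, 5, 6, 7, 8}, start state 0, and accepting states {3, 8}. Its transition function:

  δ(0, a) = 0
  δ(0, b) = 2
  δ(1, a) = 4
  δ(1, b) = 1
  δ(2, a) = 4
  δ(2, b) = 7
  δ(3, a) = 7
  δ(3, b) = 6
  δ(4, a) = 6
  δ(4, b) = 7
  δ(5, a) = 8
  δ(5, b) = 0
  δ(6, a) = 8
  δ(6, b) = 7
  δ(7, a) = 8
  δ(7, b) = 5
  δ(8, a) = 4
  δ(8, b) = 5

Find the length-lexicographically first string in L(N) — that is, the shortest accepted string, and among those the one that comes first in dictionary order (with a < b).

A breadth-first search from 0 reaches an accepting state first via the path 0 → 2 → 7 → 8 on input bba.
No string of length < 3 is accepted (BFS exhausts all shorter strings without reaching an accepting state), and bba is the lexicographically least accepting string of length 3.

bba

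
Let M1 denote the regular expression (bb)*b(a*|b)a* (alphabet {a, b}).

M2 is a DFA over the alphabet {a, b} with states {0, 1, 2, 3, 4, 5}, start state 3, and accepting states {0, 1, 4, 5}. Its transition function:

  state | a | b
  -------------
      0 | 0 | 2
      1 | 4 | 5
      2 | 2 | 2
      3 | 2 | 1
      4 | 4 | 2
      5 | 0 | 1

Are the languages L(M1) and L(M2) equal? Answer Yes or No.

Yes

Converting the expression M1 to a DFA (subset construction, then merging equivalent states) gives the minimal DFA with states {r0, r1, r2, r3}, start state r0, accepting states {r2, r3} and transitions r0: a→r1, b→r2; r1: a→r1, b→r1; r2: a→r3, b→r2; r3: a→r3, b→r1.
Exploring the product automaton M1 × M2 from the start pair (r0, 3), following both machines on each input symbol, reaches 6 state pairs: (r0, 3), (r1, 2), (r2, 1), (r3, 4), (r2, 5), (r3, 0).
M1 accepts in {r2, r3} and M2 accepts in {0, 1, 4, 5}. In every reachable pair the two components are either both accepting — (r2, 1), (r3, 4), (r2, 5), (r3, 0) — or both non-accepting, so no string is accepted by exactly one of the machines: L(M1) \ L(M2) and L(M2) \ L(M1) are both empty.
Hence every string is accepted by M1 iff it is accepted by M2, and the two languages coincide.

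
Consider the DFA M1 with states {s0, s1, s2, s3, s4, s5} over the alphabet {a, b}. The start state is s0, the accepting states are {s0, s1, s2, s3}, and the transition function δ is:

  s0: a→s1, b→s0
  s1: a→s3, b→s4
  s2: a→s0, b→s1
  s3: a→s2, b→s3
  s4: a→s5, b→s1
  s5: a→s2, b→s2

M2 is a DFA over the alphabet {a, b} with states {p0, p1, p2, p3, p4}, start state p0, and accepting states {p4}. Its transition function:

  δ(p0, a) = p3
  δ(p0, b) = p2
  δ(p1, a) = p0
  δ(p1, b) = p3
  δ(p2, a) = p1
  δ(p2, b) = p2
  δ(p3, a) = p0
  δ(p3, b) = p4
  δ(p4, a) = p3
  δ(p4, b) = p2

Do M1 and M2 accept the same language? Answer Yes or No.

No

The empty string ε is accepted by M1 but rejected by M2.
So L(M1) ≠ L(M2).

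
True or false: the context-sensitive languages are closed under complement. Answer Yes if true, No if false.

The context-sensitive languages are exactly NSPACE(n), and by the Immerman–Szelepcsényi theorem nondeterministic space classes (from log n up) are closed under complement.
So the context-sensitive languages are closed under complement.

Yes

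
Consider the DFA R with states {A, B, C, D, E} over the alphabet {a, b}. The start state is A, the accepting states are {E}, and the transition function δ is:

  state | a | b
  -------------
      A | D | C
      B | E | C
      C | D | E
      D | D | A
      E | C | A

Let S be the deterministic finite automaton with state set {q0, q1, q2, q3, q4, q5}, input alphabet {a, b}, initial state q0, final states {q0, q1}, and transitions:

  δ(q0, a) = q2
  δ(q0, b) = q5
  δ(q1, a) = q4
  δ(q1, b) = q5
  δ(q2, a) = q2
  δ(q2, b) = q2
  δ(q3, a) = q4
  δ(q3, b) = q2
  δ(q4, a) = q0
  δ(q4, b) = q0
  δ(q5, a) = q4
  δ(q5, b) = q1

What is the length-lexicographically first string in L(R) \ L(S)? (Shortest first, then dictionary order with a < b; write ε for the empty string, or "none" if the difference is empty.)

abbb

The string abbb is accepted by R but not by S.
No shorter string lies in the difference, and abbb is the lexicographically first length-4 string in L(R) \ L(S).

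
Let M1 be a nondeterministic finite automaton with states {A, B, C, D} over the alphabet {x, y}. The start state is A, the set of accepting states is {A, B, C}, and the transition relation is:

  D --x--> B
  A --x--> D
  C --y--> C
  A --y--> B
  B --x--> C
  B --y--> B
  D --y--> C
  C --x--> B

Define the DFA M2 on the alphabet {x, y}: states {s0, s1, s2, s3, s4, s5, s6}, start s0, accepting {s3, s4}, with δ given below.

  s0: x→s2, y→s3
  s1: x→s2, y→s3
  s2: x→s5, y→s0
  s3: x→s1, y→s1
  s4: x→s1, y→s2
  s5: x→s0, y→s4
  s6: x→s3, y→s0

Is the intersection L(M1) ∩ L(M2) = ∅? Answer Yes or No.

The string y is accepted by both M1 and M2.
Hence L(M1) ∩ L(M2) ≠ ∅.

No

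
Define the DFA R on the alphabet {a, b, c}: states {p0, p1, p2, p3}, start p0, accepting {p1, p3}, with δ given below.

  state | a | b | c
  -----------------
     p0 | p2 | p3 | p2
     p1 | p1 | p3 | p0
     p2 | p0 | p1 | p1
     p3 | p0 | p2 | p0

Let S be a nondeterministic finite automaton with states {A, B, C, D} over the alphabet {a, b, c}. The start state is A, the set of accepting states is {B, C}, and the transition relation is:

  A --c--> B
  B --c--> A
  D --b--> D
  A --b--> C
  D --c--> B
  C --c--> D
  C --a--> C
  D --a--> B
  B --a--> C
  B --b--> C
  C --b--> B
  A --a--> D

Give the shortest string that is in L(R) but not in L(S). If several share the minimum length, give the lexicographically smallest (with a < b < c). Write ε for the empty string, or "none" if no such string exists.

ab

The string ab is accepted by R but not by S.
No shorter string lies in the difference, and ab is the lexicographically first length-2 string in L(R) \ L(S).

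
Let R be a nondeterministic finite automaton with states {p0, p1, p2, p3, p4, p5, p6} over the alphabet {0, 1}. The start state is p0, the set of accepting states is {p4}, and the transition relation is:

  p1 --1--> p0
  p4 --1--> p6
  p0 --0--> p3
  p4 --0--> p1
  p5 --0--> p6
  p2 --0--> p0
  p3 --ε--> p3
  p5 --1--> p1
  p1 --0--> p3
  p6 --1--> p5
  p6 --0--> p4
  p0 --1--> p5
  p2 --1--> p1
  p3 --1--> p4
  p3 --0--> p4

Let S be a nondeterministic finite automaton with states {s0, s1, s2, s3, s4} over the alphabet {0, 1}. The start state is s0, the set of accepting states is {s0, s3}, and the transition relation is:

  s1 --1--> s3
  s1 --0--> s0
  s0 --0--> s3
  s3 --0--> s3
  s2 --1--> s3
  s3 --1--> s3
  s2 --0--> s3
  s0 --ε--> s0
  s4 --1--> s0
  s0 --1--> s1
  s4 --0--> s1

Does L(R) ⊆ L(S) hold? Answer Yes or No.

Exploring the product automaton R × S from the start pair (p0, s0), following both machines on each input symbol, reaches 9 state pairs: (p0, s0), (p3, s3), (p5, s1), (p4, s3), (p6, s0), (p1, s3), (p6, s3), (p0, s3), (p5, s3).
R accepts in {p4} and S accepts in {s0, s3}. The reachable pairs whose R-component is accepting are (p4, s3); in each of them the S-component is accepting too, so the product for L(R) \ L(S) (R-component accepting, S-component rejecting) has no reachable accepting pair and the difference is empty.
Hence every string in L(R) is also in L(S).

Yes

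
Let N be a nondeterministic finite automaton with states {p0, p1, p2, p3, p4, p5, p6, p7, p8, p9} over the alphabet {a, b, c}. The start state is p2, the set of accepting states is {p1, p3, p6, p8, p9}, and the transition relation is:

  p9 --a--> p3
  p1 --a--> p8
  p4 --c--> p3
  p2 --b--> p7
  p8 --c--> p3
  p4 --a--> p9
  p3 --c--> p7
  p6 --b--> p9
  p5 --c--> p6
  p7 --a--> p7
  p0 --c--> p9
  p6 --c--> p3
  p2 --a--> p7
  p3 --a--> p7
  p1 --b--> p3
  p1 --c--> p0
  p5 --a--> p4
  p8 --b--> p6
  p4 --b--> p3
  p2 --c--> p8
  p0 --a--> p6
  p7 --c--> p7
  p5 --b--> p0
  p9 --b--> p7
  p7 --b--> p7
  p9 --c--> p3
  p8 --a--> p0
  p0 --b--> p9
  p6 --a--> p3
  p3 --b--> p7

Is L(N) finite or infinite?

finite

The useful states (reachable from p2 and able to reach an accepting state) are {p0, p2, p3, p6, p8, p9}.
Restricted to these states the transition graph has no cycle, so every accepting path has bounded length and L is finite.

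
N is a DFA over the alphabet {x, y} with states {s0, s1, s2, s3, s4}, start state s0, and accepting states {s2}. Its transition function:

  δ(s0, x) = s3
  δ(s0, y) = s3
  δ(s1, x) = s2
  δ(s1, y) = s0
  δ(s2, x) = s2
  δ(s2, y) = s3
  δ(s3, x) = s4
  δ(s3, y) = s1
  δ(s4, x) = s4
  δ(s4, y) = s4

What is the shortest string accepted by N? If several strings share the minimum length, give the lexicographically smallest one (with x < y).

xyx

A breadth-first search from s0 reaches an accepting state first via the path s0 → s3 → s1 → s2 on input xyx.
No string of length < 3 is accepted (BFS exhausts all shorter strings without reaching an accepting state), and xyx is the lexicographically least accepting string of length 3.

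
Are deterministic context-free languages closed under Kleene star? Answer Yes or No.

L = {c aⁿbⁿ : n≥0} ∪ {cc aⁿb²ⁿ : n≥0} is a DCFL (the number of leading c's fixes which ratio the DPDA checks), but L* is not. Every word of L starts with c, so in a factorisation of the string cc aⁱbʲ (i≥1) into words of L each factor begins at one of the two c's: either the whole string is a single word of L (forcing j = 2i), or it splits as c · (c aⁱbʲ) with c ∈ L (take n = 0) and c aⁱbʲ ∈ L (forcing j = i). Thus L* ∩ cca⁺b* = {cc aⁿbⁿ : n≥1} ∪ {cc aⁿb²ⁿ : n≥1}. A DPDA for L* would give one for this intersection with a regular set, and, started from its configuration after reading cc, one for {aⁿbⁿ : n≥1} ∪ {aⁿb²ⁿ : n≥1}, which no deterministic PDA accepts (a DPDA for it would have a single run on aⁿb²ⁿ, accepting after the prefix aⁿbⁿ and accepting again after n more b's; an ordinary PDA that simulates it on a's and b's and, at any moment when it is accepting, may switch to reading only a fresh letter d while feeding each d to the simulation as a b, would accept aⁱbʲdᵏ (k≥1) exactly when both aⁱbʲ and aⁱbʲ⁺ᵏ are in the language, i.e. its language intersected with the regular set a*b*d⁺ would be exactly {aⁿbⁿdⁿ : n≥1} — impossible, since context-free languages are closed under intersection with regular sets and {aⁿbⁿdⁿ} is not context-free). So L* is not a DCFL.

No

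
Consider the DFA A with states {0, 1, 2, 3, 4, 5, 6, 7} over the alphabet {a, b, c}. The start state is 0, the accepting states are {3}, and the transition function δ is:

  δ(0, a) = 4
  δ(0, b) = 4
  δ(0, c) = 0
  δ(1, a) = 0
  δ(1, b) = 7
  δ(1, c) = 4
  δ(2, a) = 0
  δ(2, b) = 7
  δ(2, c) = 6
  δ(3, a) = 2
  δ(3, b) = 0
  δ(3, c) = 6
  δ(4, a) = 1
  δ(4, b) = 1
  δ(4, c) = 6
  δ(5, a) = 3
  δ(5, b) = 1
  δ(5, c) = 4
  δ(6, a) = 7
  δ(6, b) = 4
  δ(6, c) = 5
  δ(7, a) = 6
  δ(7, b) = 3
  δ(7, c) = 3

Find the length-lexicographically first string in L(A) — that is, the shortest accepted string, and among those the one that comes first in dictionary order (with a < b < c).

A breadth-first search from 0 reaches an accepting state first via the path 0 → 4 → 1 → 7 → 3 on input aabb.
No string of length < 4 is accepted (BFS exhausts all shorter strings without reaching an accepting state), and aabb is the lexicographically least accepting string of length 4.

aabb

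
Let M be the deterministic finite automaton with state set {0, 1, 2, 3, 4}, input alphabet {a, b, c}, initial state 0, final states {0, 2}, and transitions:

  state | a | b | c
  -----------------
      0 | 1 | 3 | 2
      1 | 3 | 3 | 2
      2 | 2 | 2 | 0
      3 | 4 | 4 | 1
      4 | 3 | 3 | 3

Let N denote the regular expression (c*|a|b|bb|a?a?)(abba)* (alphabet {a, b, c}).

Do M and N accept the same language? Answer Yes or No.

No

The string ac is accepted by M but rejected by N.
So L(M) ≠ L(N).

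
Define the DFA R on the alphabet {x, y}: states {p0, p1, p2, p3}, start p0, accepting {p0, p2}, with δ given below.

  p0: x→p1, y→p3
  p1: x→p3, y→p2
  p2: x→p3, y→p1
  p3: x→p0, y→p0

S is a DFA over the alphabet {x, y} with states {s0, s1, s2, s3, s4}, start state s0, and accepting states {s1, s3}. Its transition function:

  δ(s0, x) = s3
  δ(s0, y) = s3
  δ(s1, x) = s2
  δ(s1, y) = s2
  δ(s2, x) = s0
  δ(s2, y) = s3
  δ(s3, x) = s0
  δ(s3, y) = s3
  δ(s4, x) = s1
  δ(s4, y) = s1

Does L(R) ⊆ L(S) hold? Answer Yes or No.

The empty string ε is in L(R) but not in L(S).
So L(R) ⊄ L(S).

No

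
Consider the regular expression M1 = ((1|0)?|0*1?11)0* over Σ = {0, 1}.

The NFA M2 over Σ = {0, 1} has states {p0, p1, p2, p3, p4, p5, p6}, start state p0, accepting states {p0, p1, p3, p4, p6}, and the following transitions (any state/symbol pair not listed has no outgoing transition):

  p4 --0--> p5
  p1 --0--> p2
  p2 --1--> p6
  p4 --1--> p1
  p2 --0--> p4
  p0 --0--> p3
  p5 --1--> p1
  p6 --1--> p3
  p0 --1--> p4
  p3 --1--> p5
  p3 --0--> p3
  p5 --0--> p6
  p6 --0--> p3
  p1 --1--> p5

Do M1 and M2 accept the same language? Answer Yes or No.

No

The string 10 is accepted by M1 but rejected by M2.
So L(M1) ≠ L(M2).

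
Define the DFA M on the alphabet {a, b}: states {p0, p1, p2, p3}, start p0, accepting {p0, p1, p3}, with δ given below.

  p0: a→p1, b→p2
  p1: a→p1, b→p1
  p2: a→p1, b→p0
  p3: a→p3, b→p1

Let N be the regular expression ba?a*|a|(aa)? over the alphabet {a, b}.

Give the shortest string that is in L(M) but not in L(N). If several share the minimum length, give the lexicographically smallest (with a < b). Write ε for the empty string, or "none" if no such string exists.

The string ab is accepted by M but not by N.
No shorter string lies in the difference, and ab is the lexicographically first length-2 string in L(M) \ L(N).

ab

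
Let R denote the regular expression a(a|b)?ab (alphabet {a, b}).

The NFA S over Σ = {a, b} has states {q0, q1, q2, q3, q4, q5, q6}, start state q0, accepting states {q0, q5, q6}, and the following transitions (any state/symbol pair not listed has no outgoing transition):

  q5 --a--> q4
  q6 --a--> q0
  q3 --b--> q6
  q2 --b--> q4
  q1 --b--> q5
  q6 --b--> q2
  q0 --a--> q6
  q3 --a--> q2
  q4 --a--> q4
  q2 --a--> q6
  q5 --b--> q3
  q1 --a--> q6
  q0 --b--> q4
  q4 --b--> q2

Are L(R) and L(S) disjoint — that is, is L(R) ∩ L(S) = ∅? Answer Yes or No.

Converting the expression R to a DFA (subset construction, then merging equivalent states) gives the minimal DFA with states {r0, r1, r2, r3, r4, r5, r6}, start state r0, accepting states {r6} and transitions r0: a→r1, b→r2; r1: a→r3, b→r4; r2: a→r2, b→r2; r3: a→r5, b→r6; r4: a→r5, b→r2; r5: a→r2, b→r6; r6: a→r2, b→r2.
Exploring the product automaton R × S from the start pair (r0, q0), following both machines on each input symbol, reaches 11 state pairs: (r0, q0), (r1, q6), (r2, q4), (r3, q0), (r4, q2), (r2, q2), (r5, q6), (r6, q4), (r2, q6), (r2, q0), (r6, q2).
R accepts in {r6} and S accepts in {q0, q5, q6}; no reachable pair has both components accepting, so no string drives both machines to acceptance simultaneously and L(R) ∩ L(S) = ∅.
So no string is accepted by both, and the intersection is empty.

Yes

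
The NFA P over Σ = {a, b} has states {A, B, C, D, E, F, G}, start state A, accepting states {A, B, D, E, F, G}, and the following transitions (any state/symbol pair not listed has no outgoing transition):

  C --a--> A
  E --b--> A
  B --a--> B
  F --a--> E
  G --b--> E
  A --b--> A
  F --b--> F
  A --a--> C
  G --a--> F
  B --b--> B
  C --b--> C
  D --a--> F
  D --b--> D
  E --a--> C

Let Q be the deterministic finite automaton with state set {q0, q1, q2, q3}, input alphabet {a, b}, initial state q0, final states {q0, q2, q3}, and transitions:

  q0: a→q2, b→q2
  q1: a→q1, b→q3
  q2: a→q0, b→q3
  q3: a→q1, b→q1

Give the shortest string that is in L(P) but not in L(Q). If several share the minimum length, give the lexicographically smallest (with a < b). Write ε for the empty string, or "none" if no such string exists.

The string aba is accepted by P but not by Q.
No shorter string lies in the difference, and aba is the lexicographically first length-3 string in L(P) \ L(Q).

aba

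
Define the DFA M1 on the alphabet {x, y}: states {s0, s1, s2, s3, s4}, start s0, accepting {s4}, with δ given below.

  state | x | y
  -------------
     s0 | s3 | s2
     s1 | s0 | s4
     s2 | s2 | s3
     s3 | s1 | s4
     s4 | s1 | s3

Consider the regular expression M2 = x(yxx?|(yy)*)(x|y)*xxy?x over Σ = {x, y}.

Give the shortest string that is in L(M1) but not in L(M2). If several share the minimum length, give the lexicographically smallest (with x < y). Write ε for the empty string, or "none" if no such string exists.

The string xy is accepted by M1 but not by M2.
No shorter string lies in the difference, and xy is the lexicographically first length-2 string in L(M1) \ L(M2).

xy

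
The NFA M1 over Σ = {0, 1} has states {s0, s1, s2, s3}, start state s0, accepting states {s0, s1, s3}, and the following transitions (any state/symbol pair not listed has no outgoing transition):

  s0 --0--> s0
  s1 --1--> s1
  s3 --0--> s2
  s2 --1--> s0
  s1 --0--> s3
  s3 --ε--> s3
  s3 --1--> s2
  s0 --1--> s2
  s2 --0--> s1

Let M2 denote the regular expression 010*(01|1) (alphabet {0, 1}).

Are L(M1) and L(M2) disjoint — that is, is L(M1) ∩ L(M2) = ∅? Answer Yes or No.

The string 011 is accepted by both M1 and M2.
Hence L(M1) ∩ L(M2) ≠ ∅.

No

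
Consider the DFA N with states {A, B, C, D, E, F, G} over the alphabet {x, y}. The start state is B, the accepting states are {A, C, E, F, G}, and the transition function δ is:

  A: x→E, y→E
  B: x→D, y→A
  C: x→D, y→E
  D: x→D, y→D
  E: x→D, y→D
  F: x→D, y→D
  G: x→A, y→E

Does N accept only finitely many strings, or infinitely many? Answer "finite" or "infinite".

finite

The useful states (reachable from B and able to reach an accepting state) are {A, B, E}.
Restricted to these states the transition graph has no cycle, so every accepting path has bounded length and L is finite.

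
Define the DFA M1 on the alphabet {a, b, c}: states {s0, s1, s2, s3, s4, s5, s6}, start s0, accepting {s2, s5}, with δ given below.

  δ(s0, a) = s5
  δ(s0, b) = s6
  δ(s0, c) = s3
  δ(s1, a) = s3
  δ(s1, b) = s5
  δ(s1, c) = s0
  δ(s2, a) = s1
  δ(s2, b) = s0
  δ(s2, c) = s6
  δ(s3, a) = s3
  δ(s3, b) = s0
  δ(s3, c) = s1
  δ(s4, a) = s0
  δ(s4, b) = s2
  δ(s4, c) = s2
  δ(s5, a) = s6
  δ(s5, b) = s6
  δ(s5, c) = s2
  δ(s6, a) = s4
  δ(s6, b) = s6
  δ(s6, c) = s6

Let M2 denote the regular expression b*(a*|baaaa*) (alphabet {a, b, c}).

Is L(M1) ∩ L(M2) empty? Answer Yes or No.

No

The string a is accepted by both M1 and M2.
Hence L(M1) ∩ L(M2) ≠ ∅.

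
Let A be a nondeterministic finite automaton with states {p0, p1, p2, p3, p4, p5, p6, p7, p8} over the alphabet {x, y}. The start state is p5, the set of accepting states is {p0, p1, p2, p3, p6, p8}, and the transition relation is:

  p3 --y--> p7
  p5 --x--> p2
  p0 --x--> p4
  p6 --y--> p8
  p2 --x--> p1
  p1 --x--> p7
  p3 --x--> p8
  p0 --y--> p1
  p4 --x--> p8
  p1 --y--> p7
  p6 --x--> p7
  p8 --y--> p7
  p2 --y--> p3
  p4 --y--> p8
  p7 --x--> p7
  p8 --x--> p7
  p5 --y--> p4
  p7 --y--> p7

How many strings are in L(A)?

6

The useful subgraph on states {p1, p2, p3, p4, p5, p8} is acyclic, so L(A) is finite; the longest accepting path visits 4 useful states, giving maximum string length 3.
Counting accepting paths from p5 by length: 1 of length 1, 4 of length 2, 1 of length 3. Total 6.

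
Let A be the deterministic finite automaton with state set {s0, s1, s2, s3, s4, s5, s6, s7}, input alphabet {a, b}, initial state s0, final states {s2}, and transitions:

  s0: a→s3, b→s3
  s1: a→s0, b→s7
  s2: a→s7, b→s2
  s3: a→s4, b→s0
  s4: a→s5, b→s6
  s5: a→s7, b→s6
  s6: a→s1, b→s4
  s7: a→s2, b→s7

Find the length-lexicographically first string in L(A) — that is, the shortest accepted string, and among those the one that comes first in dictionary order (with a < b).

aaaaa

A breadth-first search from s0 reaches an accepting state first via the path s0 → s3 → s4 → s5 → s7 → s2 on input aaaaa.
No string of length < 5 is accepted (BFS exhausts all shorter strings without reaching an accepting state), and aaaaa is the lexicographically least accepting string of length 5.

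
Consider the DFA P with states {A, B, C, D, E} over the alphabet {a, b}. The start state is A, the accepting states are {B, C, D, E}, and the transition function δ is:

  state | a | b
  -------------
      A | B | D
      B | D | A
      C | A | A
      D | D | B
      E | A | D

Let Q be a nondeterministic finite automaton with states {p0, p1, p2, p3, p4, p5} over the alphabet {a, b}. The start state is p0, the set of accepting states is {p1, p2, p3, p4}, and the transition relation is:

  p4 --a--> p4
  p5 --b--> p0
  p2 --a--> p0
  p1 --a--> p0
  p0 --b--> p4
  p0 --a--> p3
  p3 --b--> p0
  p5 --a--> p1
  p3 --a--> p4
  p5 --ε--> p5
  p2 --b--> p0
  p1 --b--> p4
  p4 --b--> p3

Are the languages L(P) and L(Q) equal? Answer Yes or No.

Yes

Exploring the product automaton P × Q from the start pair (A, p0), following both machines on each input symbol, reaches 3 state pairs: (A, p0), (B, p3), (D, p4).
P accepts in {B, C, D, E} and Q accepts in {p1, p2, p3, p4}. In every reachable pair the two components are either both accepting — (B, p3), (D, p4) — or both non-accepting, so no string is accepted by exactly one of the machines: L(P) \ L(Q) and L(Q) \ L(P) are both empty.
Hence every string is accepted by P iff it is accepted by Q, and the two languages coincide.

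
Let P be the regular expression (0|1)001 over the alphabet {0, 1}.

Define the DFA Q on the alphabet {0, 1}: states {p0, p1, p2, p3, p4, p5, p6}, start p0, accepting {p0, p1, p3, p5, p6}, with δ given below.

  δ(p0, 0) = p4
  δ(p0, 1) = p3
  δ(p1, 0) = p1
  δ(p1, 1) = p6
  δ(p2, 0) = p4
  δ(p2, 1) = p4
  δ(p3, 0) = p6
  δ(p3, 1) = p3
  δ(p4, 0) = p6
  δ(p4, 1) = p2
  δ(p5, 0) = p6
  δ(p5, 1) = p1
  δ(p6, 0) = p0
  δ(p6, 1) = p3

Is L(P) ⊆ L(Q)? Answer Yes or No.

Yes

Converting the expression P to a DFA (subset construction, then merging equivalent states) gives the minimal DFA with states {r0, r1, r2, r3, r4, r5}, start state r0, accepting states {r5} and transitions r0: 0→r1, 1→r1; r1: 0→r2, 1→r3; r2: 0→r4, 1→r3; r3: 0→r3, 1→r3; r4: 0→r3, 1→r5; r5: 0→r3, 1→r3.
Exploring the product automaton P × Q from the start pair (r0, p0), following both machines on each input symbol, reaches 11 state pairs: (r0, p0), (r1, p4), (r1, p3), (r2, p6), (r3, p2), (r3, p3), (r4, p0), (r3, p4), (r3, p6), (r5, p3), (r3, p0).
P accepts in {r5} and Q accepts in {p0, p1, p3, p5, p6}. The reachable pairs whose P-component is accepting are (r5, p3); in each of them the Q-component is accepting too, so the product for L(P) \ L(Q) (P-component accepting, Q-component rejecting) has no reachable accepting pair and the difference is empty.
Hence every string in L(P) is also in L(Q).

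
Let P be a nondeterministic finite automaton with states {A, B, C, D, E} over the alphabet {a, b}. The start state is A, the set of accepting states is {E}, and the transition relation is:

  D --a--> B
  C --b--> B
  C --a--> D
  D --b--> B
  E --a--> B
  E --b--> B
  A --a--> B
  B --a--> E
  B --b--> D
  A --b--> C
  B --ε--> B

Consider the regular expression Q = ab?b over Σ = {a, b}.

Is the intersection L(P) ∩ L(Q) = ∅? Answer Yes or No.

Converting the expression Q to a DFA (subset construction, then merging equivalent states) gives the minimal DFA with states {q0, q1, q2, q3, q4}, start state q0, accepting states {q3, q4} and transitions q0: a→q1, b→q2; q1: a→q2, b→q3; q2: a→q2, b→q2; q3: a→q2, b→q4; q4: a→q2, b→q2.
Exploring the product automaton P × Q from the start pair (A, q0), following both machines on each input symbol, reaches 8 state pairs: (A, q0), (B, q1), (C, q2), (E, q2), (D, q3), (D, q2), (B, q2), (B, q4).
P accepts in {E} and Q accepts in {q3, q4}; no reachable pair has both components accepting, so no string drives both machines to acceptance simultaneously and L(P) ∩ L(Q) = ∅.
So no string is accepted by both, and the intersection is empty.

Yes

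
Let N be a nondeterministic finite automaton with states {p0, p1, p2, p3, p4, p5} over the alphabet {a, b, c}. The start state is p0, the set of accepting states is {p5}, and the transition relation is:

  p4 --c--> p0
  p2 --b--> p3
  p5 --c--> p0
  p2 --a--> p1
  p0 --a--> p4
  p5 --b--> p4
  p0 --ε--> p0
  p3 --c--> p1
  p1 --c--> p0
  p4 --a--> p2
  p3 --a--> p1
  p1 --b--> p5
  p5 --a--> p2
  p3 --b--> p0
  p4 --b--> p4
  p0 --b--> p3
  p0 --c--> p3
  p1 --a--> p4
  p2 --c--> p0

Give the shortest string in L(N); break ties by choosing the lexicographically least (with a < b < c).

bab

A breadth-first search from p0 reaches an accepting state first via the path p0 → p3 → p1 → p5 on input bab.
No string of length < 3 is accepted (BFS exhausts all shorter strings without reaching an accepting state), and bab is the lexicographically least accepting string of length 3.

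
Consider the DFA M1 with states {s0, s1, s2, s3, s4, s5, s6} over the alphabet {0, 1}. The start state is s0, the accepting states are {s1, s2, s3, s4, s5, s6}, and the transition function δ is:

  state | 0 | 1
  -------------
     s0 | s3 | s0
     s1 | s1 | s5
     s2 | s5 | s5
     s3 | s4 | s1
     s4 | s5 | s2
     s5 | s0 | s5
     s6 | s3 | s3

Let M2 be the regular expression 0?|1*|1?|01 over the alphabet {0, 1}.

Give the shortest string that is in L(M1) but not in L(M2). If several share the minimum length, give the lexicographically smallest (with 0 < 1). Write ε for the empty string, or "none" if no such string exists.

00

The string 00 is accepted by M1 but not by M2.
No shorter string lies in the difference, and 00 is the lexicographically first length-2 string in L(M1) \ L(M2).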